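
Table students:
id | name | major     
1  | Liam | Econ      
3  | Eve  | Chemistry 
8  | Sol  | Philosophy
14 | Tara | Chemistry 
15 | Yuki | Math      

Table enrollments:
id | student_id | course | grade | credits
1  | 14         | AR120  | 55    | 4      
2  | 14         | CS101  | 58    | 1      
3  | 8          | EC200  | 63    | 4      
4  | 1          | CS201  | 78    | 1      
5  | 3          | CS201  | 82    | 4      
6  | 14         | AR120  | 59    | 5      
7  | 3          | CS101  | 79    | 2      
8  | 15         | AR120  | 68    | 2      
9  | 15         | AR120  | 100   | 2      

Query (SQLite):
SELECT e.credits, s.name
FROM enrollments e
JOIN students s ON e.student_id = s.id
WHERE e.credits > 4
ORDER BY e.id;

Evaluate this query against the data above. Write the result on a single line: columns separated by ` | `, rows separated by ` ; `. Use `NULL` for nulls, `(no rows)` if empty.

Each enrollments row matches the students row where student_id = students.id.
Then keep rows with e.credits > 4.

5 | Tara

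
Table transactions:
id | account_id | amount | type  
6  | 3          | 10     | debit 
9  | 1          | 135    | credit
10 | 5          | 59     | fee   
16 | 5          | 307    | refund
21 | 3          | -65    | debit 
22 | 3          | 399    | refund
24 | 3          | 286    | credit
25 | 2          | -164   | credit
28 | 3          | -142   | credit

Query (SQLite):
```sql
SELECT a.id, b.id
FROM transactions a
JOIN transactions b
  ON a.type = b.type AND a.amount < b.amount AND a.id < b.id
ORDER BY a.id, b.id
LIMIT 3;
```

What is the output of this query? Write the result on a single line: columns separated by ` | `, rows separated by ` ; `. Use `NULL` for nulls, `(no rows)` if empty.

9 | 24 ; 16 | 22 ; 25 | 28

Pairs (a,b) with same type, a.amount < b.amount, a.id < b.id.
type groups: credit:{9,24,25,28} debit:{6,21} fee:{10} refund:{16,22}
Ordered by (a.id, b.id); first 3.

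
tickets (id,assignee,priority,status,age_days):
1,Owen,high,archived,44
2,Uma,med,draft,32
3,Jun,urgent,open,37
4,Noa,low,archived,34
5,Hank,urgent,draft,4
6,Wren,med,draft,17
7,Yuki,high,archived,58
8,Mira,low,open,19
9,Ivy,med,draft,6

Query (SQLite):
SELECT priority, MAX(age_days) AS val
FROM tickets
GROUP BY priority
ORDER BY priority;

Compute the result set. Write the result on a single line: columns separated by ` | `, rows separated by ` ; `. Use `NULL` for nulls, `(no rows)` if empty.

Partition tickets by priority; compute MAX(age_days) within each group.
  high: ids {1, 7} → MAX(age_days)=58
  low: ids {4, 8} → MAX(age_days)=34
  med: ids {2, 6, 9} → MAX(age_days)=32
  urgent: ids {3, 5} → MAX(age_days)=37

high | 58 ; low | 34 ; med | 32 ; urgent | 37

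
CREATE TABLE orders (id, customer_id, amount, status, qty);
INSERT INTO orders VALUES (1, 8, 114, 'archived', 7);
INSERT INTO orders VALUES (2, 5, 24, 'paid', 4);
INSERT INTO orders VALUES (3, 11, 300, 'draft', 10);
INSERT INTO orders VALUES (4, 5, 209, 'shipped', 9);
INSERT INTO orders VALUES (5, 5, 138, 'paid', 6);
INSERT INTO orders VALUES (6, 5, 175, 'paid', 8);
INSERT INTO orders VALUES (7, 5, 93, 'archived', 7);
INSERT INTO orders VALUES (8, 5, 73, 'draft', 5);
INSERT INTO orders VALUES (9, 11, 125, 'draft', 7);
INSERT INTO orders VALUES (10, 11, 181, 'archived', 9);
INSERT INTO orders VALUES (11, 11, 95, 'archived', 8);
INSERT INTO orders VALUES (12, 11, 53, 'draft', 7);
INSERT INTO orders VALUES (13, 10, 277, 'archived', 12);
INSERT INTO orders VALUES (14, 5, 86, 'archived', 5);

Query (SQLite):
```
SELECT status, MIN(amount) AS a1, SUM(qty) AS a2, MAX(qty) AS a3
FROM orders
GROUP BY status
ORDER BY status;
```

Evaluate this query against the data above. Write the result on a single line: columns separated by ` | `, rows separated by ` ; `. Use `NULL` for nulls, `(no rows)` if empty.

archived | 86 | 48 | 12 ; draft | 53 | 29 | 10 ; paid | 24 | 18 | 8 ; shipped | 209 | 9 | 9

Group orders by status.
Per group compute: MIN(amount), SUM(qty), MAX(qty).
  archived: ids {1, 7, 10, 11, 13, 14} → MIN(amount)=86, SUM(qty)=48, MAX(qty)=12
  draft: ids {3, 8, 9, 12} → MIN(amount)=53, SUM(qty)=29, MAX(qty)=10
  paid: ids {2, 5, 6} → MIN(amount)=24, SUM(qty)=18, MAX(qty)=8
  shipped: ids {4} → MIN(amount)=209, SUM(qty)=9, MAX(qty)=9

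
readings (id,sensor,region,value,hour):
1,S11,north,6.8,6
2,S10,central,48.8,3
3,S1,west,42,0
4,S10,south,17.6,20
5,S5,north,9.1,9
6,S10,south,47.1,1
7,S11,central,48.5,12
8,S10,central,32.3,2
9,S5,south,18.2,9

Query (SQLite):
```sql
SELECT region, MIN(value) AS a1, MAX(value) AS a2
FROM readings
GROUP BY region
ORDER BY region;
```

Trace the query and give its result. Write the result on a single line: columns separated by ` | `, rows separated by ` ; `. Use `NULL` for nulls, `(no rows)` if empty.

Group readings by region.
Per group compute: MIN(value), MAX(value).
  central: ids {2, 7, 8} → MIN(value)=32.3, MAX(value)=48.8
  north: ids {1, 5} → MIN(value)=6.8, MAX(value)=9.1
  south: ids {4, 6, 9} → MIN(value)=17.6, MAX(value)=47.1
  west: ids {3} → MIN(value)=42, MAX(value)=42

central | 32.3 | 48.8 ; north | 6.8 | 9.1 ; south | 17.6 | 47.1 ; west | 42 | 42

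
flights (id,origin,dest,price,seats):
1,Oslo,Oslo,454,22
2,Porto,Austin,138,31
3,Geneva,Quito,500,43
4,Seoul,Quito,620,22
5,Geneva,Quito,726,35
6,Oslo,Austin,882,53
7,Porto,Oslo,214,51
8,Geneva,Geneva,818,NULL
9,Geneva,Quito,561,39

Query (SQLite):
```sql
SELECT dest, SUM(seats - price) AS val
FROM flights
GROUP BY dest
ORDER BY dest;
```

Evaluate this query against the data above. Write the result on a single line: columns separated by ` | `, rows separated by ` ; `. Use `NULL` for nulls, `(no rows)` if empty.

For each row compute seats - price.
Group by dest; take SUM of the expression per group.
  Austin: ids {2, 6} → SUM(seats - price)=-936
  Geneva: ids {8} → SUM(seats - price)=NULL
  Oslo: ids {1, 7} → SUM(seats - price)=-595
  Quito: ids {3, 4, 5, 9} → SUM(seats - price)=-2268

Austin | -936 ; Geneva | NULL ; Oslo | -595 ; Quito | -2268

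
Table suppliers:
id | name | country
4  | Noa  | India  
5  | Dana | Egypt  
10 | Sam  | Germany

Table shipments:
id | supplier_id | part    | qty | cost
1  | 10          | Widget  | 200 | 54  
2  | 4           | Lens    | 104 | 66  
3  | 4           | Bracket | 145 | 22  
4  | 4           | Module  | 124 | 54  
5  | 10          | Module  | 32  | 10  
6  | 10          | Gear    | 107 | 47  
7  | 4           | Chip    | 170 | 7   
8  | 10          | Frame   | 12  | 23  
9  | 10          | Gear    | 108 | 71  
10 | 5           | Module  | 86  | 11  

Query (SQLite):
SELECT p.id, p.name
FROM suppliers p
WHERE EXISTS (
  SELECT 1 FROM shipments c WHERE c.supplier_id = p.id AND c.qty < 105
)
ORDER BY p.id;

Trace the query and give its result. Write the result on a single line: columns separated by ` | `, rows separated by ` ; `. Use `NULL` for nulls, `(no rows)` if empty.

4 | Noa ; 5 | Dana ; 10 | Sam

For each suppliers row, check whether any shipments with matching supplier_id has qty < 105.
Keep rows where that is true.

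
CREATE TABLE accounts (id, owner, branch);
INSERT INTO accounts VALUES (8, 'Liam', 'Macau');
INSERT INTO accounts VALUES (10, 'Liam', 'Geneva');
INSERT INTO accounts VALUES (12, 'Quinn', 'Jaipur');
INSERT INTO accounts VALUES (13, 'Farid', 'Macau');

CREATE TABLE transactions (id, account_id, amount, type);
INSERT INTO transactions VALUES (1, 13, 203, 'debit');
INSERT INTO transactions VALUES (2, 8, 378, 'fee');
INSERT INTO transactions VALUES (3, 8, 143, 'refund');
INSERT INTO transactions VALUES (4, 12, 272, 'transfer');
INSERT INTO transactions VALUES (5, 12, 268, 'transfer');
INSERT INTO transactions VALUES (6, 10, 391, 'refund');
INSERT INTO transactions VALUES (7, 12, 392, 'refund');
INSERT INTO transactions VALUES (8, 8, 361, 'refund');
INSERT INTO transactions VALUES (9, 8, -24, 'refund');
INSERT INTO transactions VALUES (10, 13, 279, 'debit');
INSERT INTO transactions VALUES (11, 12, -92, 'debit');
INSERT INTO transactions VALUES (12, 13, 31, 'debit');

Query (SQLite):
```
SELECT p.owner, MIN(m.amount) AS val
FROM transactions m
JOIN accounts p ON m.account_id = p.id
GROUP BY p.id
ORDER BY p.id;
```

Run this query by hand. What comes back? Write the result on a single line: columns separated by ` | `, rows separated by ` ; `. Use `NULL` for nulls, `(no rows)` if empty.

Liam | -24 ; Liam | 391 ; Quinn | -92 ; Farid | 31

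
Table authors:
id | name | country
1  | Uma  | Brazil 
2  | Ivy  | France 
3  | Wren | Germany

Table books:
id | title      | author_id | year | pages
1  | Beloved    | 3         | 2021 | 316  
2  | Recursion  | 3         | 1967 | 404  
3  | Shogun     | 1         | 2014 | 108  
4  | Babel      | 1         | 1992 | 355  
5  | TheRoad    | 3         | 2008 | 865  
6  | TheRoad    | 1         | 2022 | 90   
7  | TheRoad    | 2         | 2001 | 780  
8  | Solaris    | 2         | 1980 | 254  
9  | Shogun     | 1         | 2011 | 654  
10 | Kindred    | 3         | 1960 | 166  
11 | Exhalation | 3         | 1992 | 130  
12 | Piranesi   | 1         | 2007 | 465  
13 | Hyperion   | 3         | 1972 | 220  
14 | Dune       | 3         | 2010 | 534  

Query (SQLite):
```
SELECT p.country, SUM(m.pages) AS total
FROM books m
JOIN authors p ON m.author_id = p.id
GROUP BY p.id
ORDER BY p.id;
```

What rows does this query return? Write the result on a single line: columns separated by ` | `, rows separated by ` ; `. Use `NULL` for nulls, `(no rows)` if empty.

Join each books row to its authors via author_id.
Group joined rows by authors.id; compute SUM(m.pages) per group.
  1: ids {3, 4, 6, 9, 12} → SUM(m.pages)=1672
  2: ids {7, 8} → SUM(m.pages)=1034
  3: ids {1, 2, 5, 10, 11, 13, 14} → SUM(m.pages)=2635

Brazil | 1672 ; France | 1034 ; Germany | 2635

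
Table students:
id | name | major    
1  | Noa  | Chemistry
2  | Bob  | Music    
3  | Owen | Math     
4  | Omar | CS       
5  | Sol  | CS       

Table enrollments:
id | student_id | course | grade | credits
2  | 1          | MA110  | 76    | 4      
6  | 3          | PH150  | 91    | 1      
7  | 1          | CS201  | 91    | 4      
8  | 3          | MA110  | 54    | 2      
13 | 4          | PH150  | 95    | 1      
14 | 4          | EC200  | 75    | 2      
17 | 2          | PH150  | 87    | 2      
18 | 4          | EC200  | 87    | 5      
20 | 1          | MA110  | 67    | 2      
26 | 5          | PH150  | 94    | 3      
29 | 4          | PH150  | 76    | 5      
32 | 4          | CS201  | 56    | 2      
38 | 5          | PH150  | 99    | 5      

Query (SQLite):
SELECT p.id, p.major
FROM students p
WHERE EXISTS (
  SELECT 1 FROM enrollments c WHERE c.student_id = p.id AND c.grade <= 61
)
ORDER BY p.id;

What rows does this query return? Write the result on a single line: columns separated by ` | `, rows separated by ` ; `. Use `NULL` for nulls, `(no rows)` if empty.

3 | Math ; 4 | CS

For each students row, check whether any enrollments with matching student_id has grade <= 61.
Keep rows where that is true.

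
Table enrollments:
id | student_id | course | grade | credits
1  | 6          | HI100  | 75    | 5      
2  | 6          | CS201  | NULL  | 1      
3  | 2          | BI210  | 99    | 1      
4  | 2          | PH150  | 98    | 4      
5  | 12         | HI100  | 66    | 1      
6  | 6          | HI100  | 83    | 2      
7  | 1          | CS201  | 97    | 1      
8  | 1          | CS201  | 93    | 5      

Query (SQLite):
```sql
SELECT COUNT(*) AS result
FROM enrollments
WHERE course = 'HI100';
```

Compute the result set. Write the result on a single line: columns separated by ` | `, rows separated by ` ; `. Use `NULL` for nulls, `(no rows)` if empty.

3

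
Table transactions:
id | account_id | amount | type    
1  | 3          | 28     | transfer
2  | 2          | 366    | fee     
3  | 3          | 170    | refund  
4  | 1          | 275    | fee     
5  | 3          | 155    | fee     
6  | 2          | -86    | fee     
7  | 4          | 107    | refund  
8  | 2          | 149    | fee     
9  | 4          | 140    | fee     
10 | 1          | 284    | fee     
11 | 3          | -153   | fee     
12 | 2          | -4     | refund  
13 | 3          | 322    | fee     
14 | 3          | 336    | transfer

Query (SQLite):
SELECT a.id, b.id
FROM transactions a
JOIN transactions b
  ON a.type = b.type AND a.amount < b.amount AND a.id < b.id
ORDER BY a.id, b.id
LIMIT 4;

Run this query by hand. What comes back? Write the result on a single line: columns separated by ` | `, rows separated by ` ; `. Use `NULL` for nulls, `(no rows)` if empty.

Pairs (a,b) with same type, a.amount < b.amount, a.id < b.id.
type groups: fee:{2,4,5,6,8,9,10,11,13} refund:{3,7,12} transfer:{1,14}
Ordered by (a.id, b.id); first 4.

1 | 14 ; 4 | 10 ; 4 | 13 ; 5 | 10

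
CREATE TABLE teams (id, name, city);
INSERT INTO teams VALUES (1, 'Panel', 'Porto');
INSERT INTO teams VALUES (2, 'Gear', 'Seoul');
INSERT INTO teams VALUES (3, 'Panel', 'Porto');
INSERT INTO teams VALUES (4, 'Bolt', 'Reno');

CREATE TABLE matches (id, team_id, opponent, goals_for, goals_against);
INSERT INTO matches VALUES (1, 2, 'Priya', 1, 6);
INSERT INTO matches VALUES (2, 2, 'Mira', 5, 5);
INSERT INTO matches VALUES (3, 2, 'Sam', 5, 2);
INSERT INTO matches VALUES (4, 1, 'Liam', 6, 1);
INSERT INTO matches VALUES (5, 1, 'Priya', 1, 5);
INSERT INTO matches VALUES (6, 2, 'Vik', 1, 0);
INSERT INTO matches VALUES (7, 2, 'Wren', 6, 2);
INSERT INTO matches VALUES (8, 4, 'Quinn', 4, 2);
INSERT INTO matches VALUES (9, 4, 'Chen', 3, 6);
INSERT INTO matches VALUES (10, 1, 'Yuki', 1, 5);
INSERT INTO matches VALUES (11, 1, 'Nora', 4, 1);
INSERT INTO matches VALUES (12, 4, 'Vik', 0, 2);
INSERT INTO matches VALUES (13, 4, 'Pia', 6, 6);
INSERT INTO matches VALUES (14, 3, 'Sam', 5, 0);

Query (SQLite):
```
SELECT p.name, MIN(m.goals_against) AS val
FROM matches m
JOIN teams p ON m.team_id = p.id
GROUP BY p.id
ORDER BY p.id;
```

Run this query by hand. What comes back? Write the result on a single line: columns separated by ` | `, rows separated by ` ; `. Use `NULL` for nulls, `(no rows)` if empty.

Panel | 1 ; Gear | 0 ; Panel | 0 ; Bolt | 2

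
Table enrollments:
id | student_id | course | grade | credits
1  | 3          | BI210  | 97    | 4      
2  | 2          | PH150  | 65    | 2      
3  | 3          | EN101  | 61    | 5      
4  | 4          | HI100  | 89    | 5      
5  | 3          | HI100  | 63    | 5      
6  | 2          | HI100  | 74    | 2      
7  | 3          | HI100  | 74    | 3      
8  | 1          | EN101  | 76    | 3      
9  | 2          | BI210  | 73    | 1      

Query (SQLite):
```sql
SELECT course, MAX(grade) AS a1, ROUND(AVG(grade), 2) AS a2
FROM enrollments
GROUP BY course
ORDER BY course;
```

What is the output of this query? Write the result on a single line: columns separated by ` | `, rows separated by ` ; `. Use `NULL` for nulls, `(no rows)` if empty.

BI210 | 97 | 85 ; EN101 | 76 | 68.5 ; HI100 | 89 | 75 ; PH150 | 65 | 65

Group enrollments by course.
Per group compute: MAX(grade), ROUND(AVG(grade), 2).
  BI210: ids {1, 9} → MAX(grade)=97, ROUND(AVG(grade), 2)=85
  EN101: ids {3, 8} → MAX(grade)=76, ROUND(AVG(grade), 2)=68.5
  HI100: ids {4, 5, 6, 7} → MAX(grade)=89, ROUND(AVG(grade), 2)=75
  PH150: ids {2} → MAX(grade)=65, ROUND(AVG(grade), 2)=65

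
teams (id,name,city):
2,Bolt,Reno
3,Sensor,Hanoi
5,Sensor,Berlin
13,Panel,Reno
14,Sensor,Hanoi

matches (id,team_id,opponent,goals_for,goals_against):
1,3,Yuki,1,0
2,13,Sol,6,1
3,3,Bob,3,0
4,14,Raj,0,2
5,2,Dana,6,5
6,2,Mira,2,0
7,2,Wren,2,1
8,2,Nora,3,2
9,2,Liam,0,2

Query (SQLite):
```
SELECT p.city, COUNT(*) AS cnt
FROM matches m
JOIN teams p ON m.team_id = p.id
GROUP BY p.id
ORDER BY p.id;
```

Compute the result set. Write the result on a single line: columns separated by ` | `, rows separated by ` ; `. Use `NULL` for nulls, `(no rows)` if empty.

Reno | 5 ; Hanoi | 2 ; Reno | 1 ; Hanoi | 1

Join each matches row to its teams via team_id.
Group joined rows by teams.id; compute COUNT(*) per group.
  2: ids {5, 6, 7, 8, 9} → COUNT(*)=5
  3: ids {1, 3} → COUNT(*)=2
  13: ids {2} → COUNT(*)=1
  14: ids {4} → COUNT(*)=1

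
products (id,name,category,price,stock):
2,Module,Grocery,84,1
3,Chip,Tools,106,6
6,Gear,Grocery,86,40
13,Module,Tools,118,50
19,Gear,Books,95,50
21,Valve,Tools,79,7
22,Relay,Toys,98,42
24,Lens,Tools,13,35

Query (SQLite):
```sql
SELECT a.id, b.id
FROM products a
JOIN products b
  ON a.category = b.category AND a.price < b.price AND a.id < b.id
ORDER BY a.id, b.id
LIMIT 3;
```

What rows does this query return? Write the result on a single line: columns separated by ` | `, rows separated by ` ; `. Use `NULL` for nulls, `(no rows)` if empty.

Pairs (a,b) with same category, a.price < b.price, a.id < b.id.
category groups: Books:{19} Grocery:{2,6} Tools:{3,13,21,24} Toys:{22}
Ordered by (a.id, b.id); first 3.

2 | 6 ; 3 | 13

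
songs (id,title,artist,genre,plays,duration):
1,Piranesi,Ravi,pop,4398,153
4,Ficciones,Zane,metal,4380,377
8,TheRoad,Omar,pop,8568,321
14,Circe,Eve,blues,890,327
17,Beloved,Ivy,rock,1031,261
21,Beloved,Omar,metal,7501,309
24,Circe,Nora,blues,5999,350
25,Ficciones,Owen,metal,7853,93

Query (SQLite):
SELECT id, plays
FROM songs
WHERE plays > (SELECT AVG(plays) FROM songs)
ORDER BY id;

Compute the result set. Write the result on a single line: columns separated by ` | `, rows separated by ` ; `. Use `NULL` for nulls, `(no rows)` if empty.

8 | 8568 ; 21 | 7501 ; 24 | 5999 ; 25 | 7853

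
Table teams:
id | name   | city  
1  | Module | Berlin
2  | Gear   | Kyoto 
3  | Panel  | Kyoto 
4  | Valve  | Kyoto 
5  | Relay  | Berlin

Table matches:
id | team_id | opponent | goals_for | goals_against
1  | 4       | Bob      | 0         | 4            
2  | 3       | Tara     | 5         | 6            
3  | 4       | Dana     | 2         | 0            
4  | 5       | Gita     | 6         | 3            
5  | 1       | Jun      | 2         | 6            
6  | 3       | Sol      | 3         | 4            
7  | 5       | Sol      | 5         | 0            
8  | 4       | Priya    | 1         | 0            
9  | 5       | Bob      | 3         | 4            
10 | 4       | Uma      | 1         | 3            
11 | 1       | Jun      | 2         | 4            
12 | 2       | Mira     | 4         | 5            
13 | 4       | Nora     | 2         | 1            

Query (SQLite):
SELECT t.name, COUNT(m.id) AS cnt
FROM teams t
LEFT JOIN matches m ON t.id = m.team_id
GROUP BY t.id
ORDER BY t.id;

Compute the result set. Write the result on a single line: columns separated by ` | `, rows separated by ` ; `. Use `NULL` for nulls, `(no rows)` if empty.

LEFT JOIN keeps every teams row; unmatched ones get NULL for matches columns.
Group by teams.id and compute COUNT(m.id). COUNT(col) of an all-NULL group is 0.
  1: ids {5, 11} → COUNT(m.id)=2
  2: ids {12} → COUNT(m.id)=1
  3: ids {2, 6} → COUNT(m.id)=2
  4: ids {1, 3, 8, 10, 13} → COUNT(m.id)=5
  5: ids {4, 7, 9} → COUNT(m.id)=3

Module | 2 ; Gear | 1 ; Panel | 2 ; Valve | 5 ; Relay | 3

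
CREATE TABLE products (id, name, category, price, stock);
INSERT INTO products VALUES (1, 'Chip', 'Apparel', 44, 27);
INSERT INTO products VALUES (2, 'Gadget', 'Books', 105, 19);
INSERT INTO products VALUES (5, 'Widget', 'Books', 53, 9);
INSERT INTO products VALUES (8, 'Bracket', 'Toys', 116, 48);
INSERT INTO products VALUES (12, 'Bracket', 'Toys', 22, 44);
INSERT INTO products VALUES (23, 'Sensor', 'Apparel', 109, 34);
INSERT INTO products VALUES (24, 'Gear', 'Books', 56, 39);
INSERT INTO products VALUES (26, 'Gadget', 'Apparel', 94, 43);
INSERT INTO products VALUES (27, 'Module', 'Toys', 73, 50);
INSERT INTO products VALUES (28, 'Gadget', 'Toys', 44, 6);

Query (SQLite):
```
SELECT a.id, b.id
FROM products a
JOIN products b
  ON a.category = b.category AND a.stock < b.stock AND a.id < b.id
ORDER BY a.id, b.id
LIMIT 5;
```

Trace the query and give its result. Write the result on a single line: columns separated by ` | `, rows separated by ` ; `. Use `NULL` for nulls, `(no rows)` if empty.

1 | 23 ; 1 | 26 ; 2 | 24 ; 5 | 24 ; 8 | 27

Pairs (a,b) with same category, a.stock < b.stock, a.id < b.id.
category groups: Apparel:{1,23,26} Books:{2,5,24} Toys:{8,12,27,28}
Ordered by (a.id, b.id); first 5.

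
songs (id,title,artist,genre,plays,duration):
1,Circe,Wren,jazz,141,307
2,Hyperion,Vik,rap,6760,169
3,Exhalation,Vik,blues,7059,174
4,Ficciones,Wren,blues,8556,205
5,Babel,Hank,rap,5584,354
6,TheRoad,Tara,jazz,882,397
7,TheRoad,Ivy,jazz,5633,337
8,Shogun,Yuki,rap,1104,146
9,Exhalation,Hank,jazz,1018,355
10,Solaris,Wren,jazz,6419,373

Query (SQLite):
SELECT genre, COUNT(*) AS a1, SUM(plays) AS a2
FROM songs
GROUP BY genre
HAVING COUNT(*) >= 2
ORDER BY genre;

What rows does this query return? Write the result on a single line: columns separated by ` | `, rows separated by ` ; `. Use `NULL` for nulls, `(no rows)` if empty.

blues | 2 | 15615 ; jazz | 5 | 14093 ; rap | 3 | 13448

Group songs by genre.
Per group compute: COUNT(*), SUM(plays).
HAVING: drop groups with fewer than 2 rows.
  blues: ids {3, 4} → COUNT(*)=2, SUM(plays)=15615
  jazz: ids {1, 6, 7, 9, 10} → COUNT(*)=5, SUM(plays)=14093
  rap: ids {2, 5, 8} → COUNT(*)=3, SUM(plays)=13448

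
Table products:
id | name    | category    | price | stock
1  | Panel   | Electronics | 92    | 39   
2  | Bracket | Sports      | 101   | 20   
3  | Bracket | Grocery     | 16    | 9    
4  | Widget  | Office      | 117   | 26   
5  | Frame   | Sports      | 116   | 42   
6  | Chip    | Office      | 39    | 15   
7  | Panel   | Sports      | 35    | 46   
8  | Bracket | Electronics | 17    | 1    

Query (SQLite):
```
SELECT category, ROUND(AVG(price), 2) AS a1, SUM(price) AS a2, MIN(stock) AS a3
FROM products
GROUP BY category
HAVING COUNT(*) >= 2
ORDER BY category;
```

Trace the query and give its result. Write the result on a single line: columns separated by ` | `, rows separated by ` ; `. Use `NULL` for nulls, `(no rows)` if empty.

Electronics | 54.5 | 109 | 1 ; Office | 78 | 156 | 15 ; Sports | 84 | 252 | 20

Group products by category.
Per group compute: ROUND(AVG(price), 2), SUM(price), MIN(stock).
HAVING: drop groups with fewer than 2 rows.
  Electronics: ids {1, 8} → ROUND(AVG(price), 2)=54.5, SUM(price)=109, MIN(stock)=1
  Grocery: ids {3} → ROUND(AVG(price), 2)=16, SUM(price)=16, MIN(stock)=9
  Office: ids {4, 6} → ROUND(AVG(price), 2)=78, SUM(price)=156, MIN(stock)=15
  Sports: ids {2, 5, 7} → ROUND(AVG(price), 2)=84, SUM(price)=252, MIN(stock)=20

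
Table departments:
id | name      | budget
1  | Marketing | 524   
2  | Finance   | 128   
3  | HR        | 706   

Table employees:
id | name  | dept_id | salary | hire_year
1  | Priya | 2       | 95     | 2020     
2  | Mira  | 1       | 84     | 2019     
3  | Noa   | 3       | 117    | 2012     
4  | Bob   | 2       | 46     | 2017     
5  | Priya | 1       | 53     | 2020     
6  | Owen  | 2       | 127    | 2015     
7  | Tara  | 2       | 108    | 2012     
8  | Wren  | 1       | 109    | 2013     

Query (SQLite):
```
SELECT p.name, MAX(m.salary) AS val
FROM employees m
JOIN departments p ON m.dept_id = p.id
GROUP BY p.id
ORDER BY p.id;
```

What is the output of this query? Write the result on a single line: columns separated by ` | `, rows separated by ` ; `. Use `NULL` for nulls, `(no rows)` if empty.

Join each employees row to its departments via dept_id.
Group joined rows by departments.id; compute MAX(m.salary) per group.
  1: ids {2, 5, 8} → MAX(m.salary)=109
  2: ids {1, 4, 6, 7} → MAX(m.salary)=127
  3: ids {3} → MAX(m.salary)=117

Marketing | 109 ; Finance | 127 ; HR | 117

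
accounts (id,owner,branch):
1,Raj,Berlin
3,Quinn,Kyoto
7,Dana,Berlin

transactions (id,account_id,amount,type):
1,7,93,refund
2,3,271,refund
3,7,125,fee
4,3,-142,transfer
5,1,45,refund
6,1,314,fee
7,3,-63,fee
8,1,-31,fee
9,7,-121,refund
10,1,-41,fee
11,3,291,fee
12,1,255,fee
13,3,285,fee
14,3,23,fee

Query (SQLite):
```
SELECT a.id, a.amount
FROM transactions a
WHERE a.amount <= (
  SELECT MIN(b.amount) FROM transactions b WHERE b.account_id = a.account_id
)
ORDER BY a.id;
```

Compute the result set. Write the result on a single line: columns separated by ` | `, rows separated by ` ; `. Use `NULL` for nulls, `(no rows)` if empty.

For each transactions row a, compute MIN(amount) over rows sharing a.account_id.
Keep row a if a.amount <= that per-group MIN.
  account_id=1: MIN(amount) = -41
  account_id=3: MIN(amount) = -142
  account_id=7: MIN(amount) = -121

4 | -142 ; 9 | -121 ; 10 | -41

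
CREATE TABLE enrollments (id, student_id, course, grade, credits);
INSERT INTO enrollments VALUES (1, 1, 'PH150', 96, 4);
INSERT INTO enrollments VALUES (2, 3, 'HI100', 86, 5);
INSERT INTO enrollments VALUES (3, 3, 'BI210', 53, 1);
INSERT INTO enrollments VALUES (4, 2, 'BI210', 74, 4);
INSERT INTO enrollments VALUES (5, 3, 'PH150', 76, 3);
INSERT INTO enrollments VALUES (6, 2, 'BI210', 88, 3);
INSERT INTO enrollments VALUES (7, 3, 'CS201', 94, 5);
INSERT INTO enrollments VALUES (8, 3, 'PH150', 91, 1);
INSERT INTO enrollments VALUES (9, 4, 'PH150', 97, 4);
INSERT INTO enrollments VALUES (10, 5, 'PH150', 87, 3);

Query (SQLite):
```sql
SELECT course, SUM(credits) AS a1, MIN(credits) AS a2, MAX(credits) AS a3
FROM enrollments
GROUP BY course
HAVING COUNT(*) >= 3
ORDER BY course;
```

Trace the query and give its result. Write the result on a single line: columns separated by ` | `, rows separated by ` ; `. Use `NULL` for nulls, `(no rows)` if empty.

BI210 | 8 | 1 | 4 ; PH150 | 15 | 1 | 4

Group enrollments by course.
Per group compute: SUM(credits), MIN(credits), MAX(credits).
HAVING: drop groups with fewer than 3 rows.
  BI210: ids {3, 4, 6} → SUM(credits)=8, MIN(credits)=1, MAX(credits)=4
  CS201: ids {7} → SUM(credits)=5, MIN(credits)=5, MAX(credits)=5
  HI100: ids {2} → SUM(credits)=5, MIN(credits)=5, MAX(credits)=5
  PH150: ids {1, 5, 8, 9, 10} → SUM(credits)=15, MIN(credits)=1, MAX(credits)=4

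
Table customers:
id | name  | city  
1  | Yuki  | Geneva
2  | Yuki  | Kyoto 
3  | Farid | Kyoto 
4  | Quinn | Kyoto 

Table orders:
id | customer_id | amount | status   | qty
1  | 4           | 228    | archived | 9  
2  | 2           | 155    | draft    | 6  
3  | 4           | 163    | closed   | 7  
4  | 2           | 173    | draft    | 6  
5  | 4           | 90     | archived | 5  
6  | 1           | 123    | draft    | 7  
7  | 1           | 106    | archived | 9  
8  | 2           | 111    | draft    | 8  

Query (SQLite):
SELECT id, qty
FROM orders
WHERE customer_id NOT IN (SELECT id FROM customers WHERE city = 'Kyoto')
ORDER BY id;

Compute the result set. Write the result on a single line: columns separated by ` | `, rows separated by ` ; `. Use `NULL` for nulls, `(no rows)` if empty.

Inner query: customers.id where city = 'Kyoto'.
Outer: keep orders rows whose customer_id is not in that set.
Inner query → {2, 3, 4}

6 | 7 ; 7 | 9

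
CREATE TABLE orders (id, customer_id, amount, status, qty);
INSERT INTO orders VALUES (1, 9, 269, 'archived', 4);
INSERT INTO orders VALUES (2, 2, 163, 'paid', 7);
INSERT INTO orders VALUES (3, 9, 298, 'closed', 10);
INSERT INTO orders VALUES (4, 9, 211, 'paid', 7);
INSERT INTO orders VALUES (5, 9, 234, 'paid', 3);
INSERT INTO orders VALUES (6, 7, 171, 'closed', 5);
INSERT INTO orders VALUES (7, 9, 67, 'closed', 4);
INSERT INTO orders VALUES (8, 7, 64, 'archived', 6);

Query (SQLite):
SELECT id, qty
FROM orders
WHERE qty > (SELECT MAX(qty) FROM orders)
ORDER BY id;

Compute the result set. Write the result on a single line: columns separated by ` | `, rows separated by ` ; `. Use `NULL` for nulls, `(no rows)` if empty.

Scalar subquery: MAX(qty) over all orders rows = 10.
Keep rows where qty > that value.

(no rows)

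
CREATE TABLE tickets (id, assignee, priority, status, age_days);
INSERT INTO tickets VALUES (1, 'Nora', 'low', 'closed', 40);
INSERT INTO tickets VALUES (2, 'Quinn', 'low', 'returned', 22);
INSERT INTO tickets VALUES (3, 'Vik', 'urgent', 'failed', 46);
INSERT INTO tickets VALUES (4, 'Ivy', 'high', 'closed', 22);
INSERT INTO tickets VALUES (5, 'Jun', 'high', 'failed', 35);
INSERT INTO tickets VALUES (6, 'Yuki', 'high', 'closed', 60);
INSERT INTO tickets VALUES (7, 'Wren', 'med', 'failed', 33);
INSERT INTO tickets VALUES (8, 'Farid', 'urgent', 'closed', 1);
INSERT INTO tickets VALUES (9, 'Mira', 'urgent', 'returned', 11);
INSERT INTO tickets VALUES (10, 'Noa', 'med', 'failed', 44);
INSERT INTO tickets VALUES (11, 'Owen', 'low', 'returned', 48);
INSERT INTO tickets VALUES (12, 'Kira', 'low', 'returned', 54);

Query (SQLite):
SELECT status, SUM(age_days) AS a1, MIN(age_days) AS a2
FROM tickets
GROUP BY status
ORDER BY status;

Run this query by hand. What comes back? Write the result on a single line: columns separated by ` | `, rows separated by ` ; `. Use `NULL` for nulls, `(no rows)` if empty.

Group tickets by status.
Per group compute: SUM(age_days), MIN(age_days).
  closed: ids {1, 4, 6, 8} → SUM(age_days)=123, MIN(age_days)=1
  failed: ids {3, 5, 7, 10} → SUM(age_days)=158, MIN(age_days)=33
  returned: ids {2, 9, 11, 12} → SUM(age_days)=135, MIN(age_days)=11

closed | 123 | 1 ; failed | 158 | 33 ; returned | 135 | 11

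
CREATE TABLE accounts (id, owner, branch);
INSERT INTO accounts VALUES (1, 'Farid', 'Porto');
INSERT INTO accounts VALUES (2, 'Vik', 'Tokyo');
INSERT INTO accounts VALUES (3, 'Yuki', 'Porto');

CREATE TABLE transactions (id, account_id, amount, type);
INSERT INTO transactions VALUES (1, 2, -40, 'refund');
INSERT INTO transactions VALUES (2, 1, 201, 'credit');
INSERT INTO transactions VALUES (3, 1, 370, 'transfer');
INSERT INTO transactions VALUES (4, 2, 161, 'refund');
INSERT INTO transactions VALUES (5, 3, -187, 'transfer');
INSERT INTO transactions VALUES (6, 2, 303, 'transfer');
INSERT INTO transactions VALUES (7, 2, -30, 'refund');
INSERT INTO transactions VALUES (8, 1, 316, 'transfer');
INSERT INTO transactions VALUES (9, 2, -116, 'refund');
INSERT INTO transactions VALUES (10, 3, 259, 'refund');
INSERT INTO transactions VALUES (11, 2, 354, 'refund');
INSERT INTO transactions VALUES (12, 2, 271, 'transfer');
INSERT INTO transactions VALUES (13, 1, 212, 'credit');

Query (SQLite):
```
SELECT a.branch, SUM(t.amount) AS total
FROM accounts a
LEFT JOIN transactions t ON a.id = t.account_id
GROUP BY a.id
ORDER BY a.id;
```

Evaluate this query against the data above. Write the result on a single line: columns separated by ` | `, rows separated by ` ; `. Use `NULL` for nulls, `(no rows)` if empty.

Porto | 1099 ; Tokyo | 903 ; Porto | 72

LEFT JOIN keeps every accounts row; unmatched ones get NULL for transactions columns.
Group by accounts.id and compute SUM(t.amount). SUM over an all-NULL group is NULL.
  1: ids {2, 3, 8, 13} → SUM(t.amount)=1099
  2: ids {1, 4, 6, 7, 9, 11, 12} → SUM(t.amount)=903
  3: ids {5, 10} → SUM(t.amount)=72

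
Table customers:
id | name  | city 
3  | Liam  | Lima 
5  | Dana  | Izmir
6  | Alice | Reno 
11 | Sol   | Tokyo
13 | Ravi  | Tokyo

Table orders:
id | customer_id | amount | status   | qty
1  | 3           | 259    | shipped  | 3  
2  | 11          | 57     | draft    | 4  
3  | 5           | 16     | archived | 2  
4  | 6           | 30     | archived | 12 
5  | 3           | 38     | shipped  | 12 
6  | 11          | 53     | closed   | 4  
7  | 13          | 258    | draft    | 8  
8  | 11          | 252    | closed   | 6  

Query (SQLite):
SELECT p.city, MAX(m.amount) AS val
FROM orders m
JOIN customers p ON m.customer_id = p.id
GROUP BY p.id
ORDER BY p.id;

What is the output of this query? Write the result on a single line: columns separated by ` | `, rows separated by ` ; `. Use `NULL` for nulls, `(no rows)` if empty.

Lima | 259 ; Izmir | 16 ; Reno | 30 ; Tokyo | 252 ; Tokyo | 258

Join each orders row to its customers via customer_id.
Group joined rows by customers.id; compute MAX(m.amount) per group.
  3: ids {1, 5} → MAX(m.amount)=259
  5: ids {3} → MAX(m.amount)=16
  6: ids {4} → MAX(m.amount)=30
  11: ids {2, 6, 8} → MAX(m.amount)=252
  13: ids {7} → MAX(m.amount)=258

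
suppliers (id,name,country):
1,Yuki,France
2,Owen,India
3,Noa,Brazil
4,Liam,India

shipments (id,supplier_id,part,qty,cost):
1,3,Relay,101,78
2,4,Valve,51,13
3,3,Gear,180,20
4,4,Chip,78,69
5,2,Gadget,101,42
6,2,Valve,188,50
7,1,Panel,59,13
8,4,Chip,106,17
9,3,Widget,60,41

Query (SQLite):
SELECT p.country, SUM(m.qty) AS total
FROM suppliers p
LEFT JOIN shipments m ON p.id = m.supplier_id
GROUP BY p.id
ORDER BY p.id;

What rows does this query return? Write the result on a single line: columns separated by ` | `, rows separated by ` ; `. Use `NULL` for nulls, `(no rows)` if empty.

France | 59 ; India | 289 ; Brazil | 341 ; India | 235

LEFT JOIN keeps every suppliers row; unmatched ones get NULL for shipments columns.
Group by suppliers.id and compute SUM(m.qty). SUM over an all-NULL group is NULL.
  1: ids {7} → SUM(m.qty)=59
  2: ids {5, 6} → SUM(m.qty)=289
  3: ids {1, 3, 9} → SUM(m.qty)=341
  4: ids {2, 4, 8} → SUM(m.qty)=235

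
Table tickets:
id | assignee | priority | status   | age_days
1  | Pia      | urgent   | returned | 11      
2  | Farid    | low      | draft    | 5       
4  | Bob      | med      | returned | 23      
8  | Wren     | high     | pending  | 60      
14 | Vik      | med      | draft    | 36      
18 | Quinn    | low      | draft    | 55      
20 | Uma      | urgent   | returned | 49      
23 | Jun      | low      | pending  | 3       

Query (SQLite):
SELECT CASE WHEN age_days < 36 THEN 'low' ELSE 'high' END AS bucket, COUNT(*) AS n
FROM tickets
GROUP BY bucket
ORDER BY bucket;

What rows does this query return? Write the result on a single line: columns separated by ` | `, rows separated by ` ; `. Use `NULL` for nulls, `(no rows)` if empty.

high | 4 ; low | 4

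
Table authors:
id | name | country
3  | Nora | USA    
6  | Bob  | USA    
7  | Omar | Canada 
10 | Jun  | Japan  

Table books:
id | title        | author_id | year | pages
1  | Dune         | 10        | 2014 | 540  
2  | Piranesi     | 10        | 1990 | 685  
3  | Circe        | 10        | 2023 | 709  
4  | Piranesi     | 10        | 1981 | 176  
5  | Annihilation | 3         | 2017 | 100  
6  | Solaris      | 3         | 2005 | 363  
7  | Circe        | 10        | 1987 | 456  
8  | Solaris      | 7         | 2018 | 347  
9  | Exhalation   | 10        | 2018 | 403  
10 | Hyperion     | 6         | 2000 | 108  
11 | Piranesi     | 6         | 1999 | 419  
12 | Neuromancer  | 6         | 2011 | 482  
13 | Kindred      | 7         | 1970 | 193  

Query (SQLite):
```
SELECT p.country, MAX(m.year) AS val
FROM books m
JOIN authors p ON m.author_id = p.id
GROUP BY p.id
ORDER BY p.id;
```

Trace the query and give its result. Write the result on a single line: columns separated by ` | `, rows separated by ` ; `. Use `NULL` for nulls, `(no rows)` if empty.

USA | 2017 ; USA | 2011 ; Canada | 2018 ; Japan | 2023

Join each books row to its authors via author_id.
Group joined rows by authors.id; compute MAX(m.year) per group.
  3: ids {5, 6} → MAX(m.year)=2017
  6: ids {10, 11, 12} → MAX(m.year)=2011
  7: ids {8, 13} → MAX(m.year)=2018
  10: ids {1, 2, 3, 4, 7, 9} → MAX(m.year)=2023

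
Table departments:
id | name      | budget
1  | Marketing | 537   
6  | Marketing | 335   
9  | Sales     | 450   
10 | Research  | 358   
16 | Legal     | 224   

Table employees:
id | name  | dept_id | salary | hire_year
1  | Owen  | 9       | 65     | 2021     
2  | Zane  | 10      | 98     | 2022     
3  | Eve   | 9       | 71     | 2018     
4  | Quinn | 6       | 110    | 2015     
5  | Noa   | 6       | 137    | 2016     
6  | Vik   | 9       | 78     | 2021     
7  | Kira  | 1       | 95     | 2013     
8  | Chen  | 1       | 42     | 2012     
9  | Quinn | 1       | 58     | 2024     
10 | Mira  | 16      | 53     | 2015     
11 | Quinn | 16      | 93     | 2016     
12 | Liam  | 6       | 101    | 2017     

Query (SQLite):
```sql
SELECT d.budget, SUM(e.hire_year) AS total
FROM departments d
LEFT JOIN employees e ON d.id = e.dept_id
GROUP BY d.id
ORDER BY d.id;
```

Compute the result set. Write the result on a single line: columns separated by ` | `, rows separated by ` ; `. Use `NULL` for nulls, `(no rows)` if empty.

LEFT JOIN keeps every departments row; unmatched ones get NULL for employees columns.
Group by departments.id and compute SUM(e.hire_year). SUM over an all-NULL group is NULL.
  1: ids {7, 8, 9} → SUM(e.hire_year)=6049
  6: ids {4, 5, 12} → SUM(e.hire_year)=6048
  9: ids {1, 3, 6} → SUM(e.hire_year)=6060
  10: ids {2} → SUM(e.hire_year)=2022
  16: ids {10, 11} → SUM(e.hire_year)=4031

537 | 6049 ; 335 | 6048 ; 450 | 6060 ; 358 | 2022 ; 224 | 4031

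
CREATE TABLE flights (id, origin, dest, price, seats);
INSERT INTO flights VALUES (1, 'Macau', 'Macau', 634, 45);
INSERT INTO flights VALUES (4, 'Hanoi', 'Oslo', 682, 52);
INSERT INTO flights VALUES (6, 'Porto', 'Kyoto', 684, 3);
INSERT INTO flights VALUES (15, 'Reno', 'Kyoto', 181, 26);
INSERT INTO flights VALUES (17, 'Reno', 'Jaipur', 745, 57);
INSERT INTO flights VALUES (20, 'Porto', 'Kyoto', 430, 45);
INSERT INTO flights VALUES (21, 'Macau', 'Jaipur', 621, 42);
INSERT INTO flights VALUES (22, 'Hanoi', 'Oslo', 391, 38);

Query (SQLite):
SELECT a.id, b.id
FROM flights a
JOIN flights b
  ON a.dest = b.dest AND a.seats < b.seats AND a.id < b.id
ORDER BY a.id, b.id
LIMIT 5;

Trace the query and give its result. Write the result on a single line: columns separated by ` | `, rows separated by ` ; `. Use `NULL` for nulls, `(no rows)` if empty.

6 | 15 ; 6 | 20 ; 15 | 20

Pairs (a,b) with same dest, a.seats < b.seats, a.id < b.id.
dest groups: Jaipur:{17,21} Kyoto:{6,15,20} Macau:{1} Oslo:{4,22}
Ordered by (a.id, b.id); first 5.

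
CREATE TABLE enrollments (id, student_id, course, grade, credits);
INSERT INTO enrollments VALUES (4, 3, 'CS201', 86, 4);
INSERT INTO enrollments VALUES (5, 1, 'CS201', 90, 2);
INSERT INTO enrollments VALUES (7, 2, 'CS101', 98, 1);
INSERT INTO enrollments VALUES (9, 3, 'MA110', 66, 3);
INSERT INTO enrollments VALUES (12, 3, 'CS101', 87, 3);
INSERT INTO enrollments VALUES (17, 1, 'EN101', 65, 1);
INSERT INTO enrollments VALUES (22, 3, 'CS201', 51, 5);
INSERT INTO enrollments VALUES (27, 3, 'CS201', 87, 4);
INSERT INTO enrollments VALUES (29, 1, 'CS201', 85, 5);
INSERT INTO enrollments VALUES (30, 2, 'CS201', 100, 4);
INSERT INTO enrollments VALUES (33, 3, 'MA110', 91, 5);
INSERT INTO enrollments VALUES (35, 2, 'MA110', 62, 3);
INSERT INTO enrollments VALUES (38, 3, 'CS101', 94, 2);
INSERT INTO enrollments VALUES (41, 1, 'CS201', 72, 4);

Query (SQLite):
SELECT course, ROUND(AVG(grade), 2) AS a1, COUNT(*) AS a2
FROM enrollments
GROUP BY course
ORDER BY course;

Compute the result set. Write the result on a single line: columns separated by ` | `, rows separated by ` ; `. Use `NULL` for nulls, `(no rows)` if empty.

CS101 | 93 | 3 ; CS201 | 81.57 | 7 ; EN101 | 65 | 1 ; MA110 | 73 | 3

Group enrollments by course.
Per group compute: ROUND(AVG(grade), 2), COUNT(*).
  CS101: ids {7, 12, 38} → ROUND(AVG(grade), 2)=93, COUNT(*)=3
  CS201: ids {4, 5, 22, 27, 29, 30, 41} → ROUND(AVG(grade), 2)=81.57, COUNT(*)=7
  EN101: ids {17} → ROUND(AVG(grade), 2)=65, COUNT(*)=1
  MA110: ids {9, 33, 35} → ROUND(AVG(grade), 2)=73, COUNT(*)=3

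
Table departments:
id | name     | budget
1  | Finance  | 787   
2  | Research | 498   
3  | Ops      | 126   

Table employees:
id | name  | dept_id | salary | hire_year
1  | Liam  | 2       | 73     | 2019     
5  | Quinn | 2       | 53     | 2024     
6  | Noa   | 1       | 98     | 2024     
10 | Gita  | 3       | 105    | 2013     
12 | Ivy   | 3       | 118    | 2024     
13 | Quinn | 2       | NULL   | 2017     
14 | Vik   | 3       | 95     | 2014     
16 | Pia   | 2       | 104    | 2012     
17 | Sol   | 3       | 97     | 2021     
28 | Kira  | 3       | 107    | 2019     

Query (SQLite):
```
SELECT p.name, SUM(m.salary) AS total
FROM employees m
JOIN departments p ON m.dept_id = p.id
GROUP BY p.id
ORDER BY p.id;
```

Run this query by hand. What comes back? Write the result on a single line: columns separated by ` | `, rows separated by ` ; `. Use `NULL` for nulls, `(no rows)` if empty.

Join each employees row to its departments via dept_id.
Group joined rows by departments.id; compute SUM(m.salary) per group.
  1: ids {6} → SUM(m.salary)=98
  2: ids {1, 5, 13, 16} → SUM(m.salary)=230
  3: ids {10, 12, 14, 17, 28} → SUM(m.salary)=522

Finance | 98 ; Research | 230 ; Ops | 522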